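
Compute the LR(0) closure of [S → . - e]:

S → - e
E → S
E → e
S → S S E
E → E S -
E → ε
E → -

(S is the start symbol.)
Start with: [S → . - e]
The dot precedes the terminal '-', so nothing is added.

CLOSURE = { [S → . - e] }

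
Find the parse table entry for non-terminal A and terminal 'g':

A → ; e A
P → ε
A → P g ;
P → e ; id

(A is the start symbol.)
A → P g ;

To find M[A, 'g'], we find productions for A where 'g' is in the predict set (PREDICT(N → α) = (FIRST(α) \ {ε}) ∪ (FOLLOW(N) if α ⇒* ε)).

Relevant sets:
  FIRST(P) = { 'e', ε }

A → ; e A: PREDICT = { ';' }
A → P g ;: PREDICT = { 'e', 'g' }
  'g' is in predict set, so this production goes in M[A, 'g']

M[A, 'g'] = A → P g ;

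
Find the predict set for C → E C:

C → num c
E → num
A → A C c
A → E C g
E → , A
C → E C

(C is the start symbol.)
{ ',', 'num' }

PREDICT(C → E C) = (FIRST(RHS) \ {ε}) ∪ (FOLLOW(C) if ε ∈ FIRST(RHS), i.e. RHS ⇒* ε)
FIRST(E) = { ',', 'num' }
FIRST(E C) = { ',', 'num' }
ε ∉ FIRST(E C), so FOLLOW(C) is not added.
PREDICT(C → E C) = { ',', 'num' }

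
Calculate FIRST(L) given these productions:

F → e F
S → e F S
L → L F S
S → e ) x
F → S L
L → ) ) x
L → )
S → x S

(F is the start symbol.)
To compute FIRST(L), examine every production with L on the left-hand side, reading each right-hand side left to right until a non-nullable symbol is reached.

From L → L F S:
  - L is the symbol being defined: contributes nothing new
    L is not nullable, so stop
From L → ) ) x:
  - ')' is a terminal: add ')' and stop
From L → ):
  - ')' is a terminal: add ')' and stop

Collecting: FIRST(L) = { ')' }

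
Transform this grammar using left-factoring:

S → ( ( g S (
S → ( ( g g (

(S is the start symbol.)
Left-factoring transforms A → αβ₁ | αβ₂ into A → αA' and A' → β₁ | β₂
(α is the longest common prefix among the alternatives). Repeat until
no nonterminal has two alternatives with a common prefix.

Round 1: S has alternatives sharing prefix '( ( g'. Introduce S': S → ( ( g S'
  Add: S' → S (
  Add: S' → g (

No remaining common prefixes — done.

Resulting grammar:
S → ( ( g S'
S' → S (
S' → g (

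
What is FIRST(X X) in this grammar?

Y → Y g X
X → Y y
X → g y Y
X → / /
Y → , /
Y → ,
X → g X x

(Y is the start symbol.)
{ ',', '/', 'g' }

FIRST sets of the non-terminals involved (from the grammar, by fixed-point iteration):
  FIRST(X) = { ',', '/', 'g' }

To compute FIRST(X X), process the symbols left to right:
Symbol X is a non-terminal. Add FIRST(X) \ {ε} = { ',', '/', 'g' }
X is not nullable (ε ∉ FIRST(X)), so stop here.
FIRST(X X) = { ',', '/', 'g' }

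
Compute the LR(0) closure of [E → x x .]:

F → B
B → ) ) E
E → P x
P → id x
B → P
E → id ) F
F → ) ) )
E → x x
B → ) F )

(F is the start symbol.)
Start with: [E → x x .]
The dot is at the end, so nothing is added.

CLOSURE = { [E → x x .] }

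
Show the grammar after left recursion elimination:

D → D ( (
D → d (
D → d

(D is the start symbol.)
D → d ( D'
D → d D'
D' → ( ( D'
D' → ε

D is directly left-recursive. The standard transformation for
  A → A α₁ | ... | A α_m | β₁ | ... | β_n
is
  A  → β₁ A' | ... | β_n A'
  A' → α₁ A' | ... | α_m A' | ε

D → d ( becomes D → d ( D'
D → d becomes D → d D'
D → D ( ( becomes D' → ( ( D'
Add D' → ε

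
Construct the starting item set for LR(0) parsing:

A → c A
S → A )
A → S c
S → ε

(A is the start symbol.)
First, augment the grammar with A' → A
I₀ = CLOSURE({ [A' → . A] }):
  [A' → . A] has the dot before A: add [A → . c A], [A → . S c]
  [A → . S c] has the dot before S: add [S → . A )], [S → .]
No further items can be added.

I₀ = { [A → . S c], [A → . c A], [A' → . A], [S → . A )], [S → .] }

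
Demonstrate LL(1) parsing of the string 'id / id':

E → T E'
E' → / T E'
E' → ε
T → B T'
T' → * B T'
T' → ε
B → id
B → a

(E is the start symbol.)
LL(1) parsing maintains a stack (initially the start symbol over $) and the input. At each step: if the stack top is a terminal, match it against the current input token; if it is a non-terminal N, replace it with the RHS of M[N, lookahead] (the unique production whose predict set contains the lookahead).

Stack is shown with the top on the left.

Stack       Input      Action
-----------------------------
E $         id / id $  output E → T E'
T E' $      id / id $  output T → B T'
B T' E' $   id / id $  output B → id
id T' E' $  id / id $  match 'id'
T' E' $     / id $     output T' → ε
E' $        / id $     output E' → / T E'
/ T E' $    / id $     match '/'
T E' $      id $       output T → B T'
B T' E' $   id $       output B → id
id T' E' $  id $       match 'id'
T' E' $     $          output T' → ε
E' $        $          output E' → ε
$           $          accept

The string is accepted.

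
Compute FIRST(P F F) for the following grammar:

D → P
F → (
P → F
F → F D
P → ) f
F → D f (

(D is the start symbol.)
{ '(', ')' }

FIRST sets of the non-terminals involved (from the grammar, by fixed-point iteration):
  FIRST(P) = { '(', ')' }

To compute FIRST(P F F), process the symbols left to right:
Symbol P is a non-terminal. Add FIRST(P) \ {ε} = { '(', ')' }
P is not nullable (ε ∉ FIRST(P)), so stop here.
FIRST(P F F) = { '(', ')' }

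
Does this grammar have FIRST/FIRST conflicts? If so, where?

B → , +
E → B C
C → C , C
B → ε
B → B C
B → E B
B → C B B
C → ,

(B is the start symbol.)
Yes. B → ',' '+' / B → B C on { ',' }; B → ',' '+' / B → E B on { ',' }; B → ',' '+' / B → C B B on { ',' }; B → B C / B → E B on { ',' }; B → B C / B → C B B on { ',' }; B → E B / B → C B B on { ',' }; C → C ',' C / C → ',' on { ',' }

FIRST sets of the non-terminals at (or reachable through a nullable prefix from) the front of some alternative:
  FIRST(B) = { ',', ε }
  FIRST(C) = { ',' }
  FIRST(E) = { ',' }

Productions for B:
  B → , +: FIRST = { ',' }
  B → ε: FIRST = { ε }
  B → B C: FIRST = { ',' }
  B → E B: FIRST = { ',' }
  B → C B B: FIRST = { ',' }
Productions for C:
  C → C , C: FIRST = { ',' }
  C → ,: FIRST = { ',' }
E has only one production, so no FIRST/FIRST conflict is possible there.

Conflict for B: B → , + and B → B C
  Overlap: { ',' }
Conflict for B: B → , + and B → E B
  Overlap: { ',' }
Conflict for B: B → , + and B → C B B
  Overlap: { ',' }
Conflict for B: B → B C and B → E B
  Overlap: { ',' }
Conflict for B: B → B C and B → C B B
  Overlap: { ',' }
Conflict for B: B → E B and B → C B B
  Overlap: { ',' }
Conflict for C: C → C , C and C → ,
  Overlap: { ',' }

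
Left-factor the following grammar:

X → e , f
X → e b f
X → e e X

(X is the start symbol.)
Left-factoring transforms A → αβ₁ | αβ₂ into A → αA' and A' → β₁ | β₂
(α is the longest common prefix among the alternatives). Repeat until
no nonterminal has two alternatives with a common prefix.

Round 1: X has alternatives sharing prefix 'e'. Introduce X': X → e X'
  Add: X' → , f
  Add: X' → b f
  Add: X' → e X

No remaining common prefixes — done.

Resulting grammar:
X → e X'
X' → , f
X' → b f
X' → e X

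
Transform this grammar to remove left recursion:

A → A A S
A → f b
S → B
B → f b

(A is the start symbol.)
A is directly left-recursive. The standard transformation for
  A → A α₁ | ... | A α_m | β₁ | ... | β_n
is
  A  → β₁ A' | ... | β_n A'
  A' → α₁ A' | ... | α_m A' | ε

A → f b becomes A → f b A'
A → A A S becomes A' → A S A'
Add A' → ε

Productions for other non-terminals are unchanged:
  S → B
  B → f b

Resulting grammar:
A → f b A'
A' → A S A'
A' → ε
S → B
B → f b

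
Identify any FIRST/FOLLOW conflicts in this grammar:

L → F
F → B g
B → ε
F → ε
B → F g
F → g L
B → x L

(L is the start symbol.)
Yes. F → B g with FOLLOW(F) on { 'g' }; F → g L with FOLLOW(F) on { 'g' }; B → F g with FOLLOW(B) on { 'g' }

A FIRST/FOLLOW conflict occurs when a non-terminal N has a nullable alternative N → β (β ⇒* ε) and another alternative N → α with FIRST(α) ∩ FOLLOW(N) ≠ ∅: on such a lookahead the parser cannot decide between expanding α and letting N vanish via β.

Nullable non-terminals: B, F, L.
FIRST sets used below: FIRST(F) = { 'g', 'x', ε }, FIRST(B) = { 'g', 'x', ε }

B: nullable alternative(s) B → ε; FOLLOW(B) = { 'g' }
  B → ε: FIRST \ {ε} = { } — this is the only nullable alternative, skip
  B → F g: FIRST \ {ε} = { 'g', 'x' } — overlaps FOLLOW(B) on { 'g' }: CONFLICT
  B → x L: FIRST \ {ε} = { 'x' } — disjoint from FOLLOW(B)

F: nullable alternative(s) F → ε; FOLLOW(F) = { $, 'g' }
  F → B g: FIRST \ {ε} = { 'g', 'x' } — overlaps FOLLOW(F) on { 'g' }: CONFLICT
  F → ε: FIRST \ {ε} = { } — this is the only nullable alternative, skip
  F → g L: FIRST \ {ε} = { 'g' } — overlaps FOLLOW(F) on { 'g' }: CONFLICT
L has a nullable alternative but only one production, so nothing to check.

So the grammar has 3 FIRST/FOLLOW conflicts (marked CONFLICT above).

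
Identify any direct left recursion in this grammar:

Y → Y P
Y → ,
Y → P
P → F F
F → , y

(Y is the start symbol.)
Yes, Y is left-recursive

Direct left recursion occurs when N → N α for some non-terminal N (the right-hand side begins with the left-hand side itself).

Y → Y P: LEFT RECURSIVE (starts with Y)
Y → ,: starts with ','
Y → P: starts with P
P → F F: starts with F
F → , y: starts with ','

The grammar has direct left recursion on: Y.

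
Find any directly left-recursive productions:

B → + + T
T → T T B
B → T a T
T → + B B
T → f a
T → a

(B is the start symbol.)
Yes, T is left-recursive

B → + + T: starts with '+'
T → T T B: LEFT RECURSIVE (starts with T)
B → T a T: starts with T
T → + B B: starts with '+'
T → f a: starts with f
T → a: starts with a

The grammar has direct left recursion on: T.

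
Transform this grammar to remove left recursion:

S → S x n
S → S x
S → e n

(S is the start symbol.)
S is directly left-recursive. The standard transformation for
  A → A α₁ | ... | A α_m | β₁ | ... | β_n
is
  A  → β₁ A' | ... | β_n A'
  A' → α₁ A' | ... | α_m A' | ε

S → e n becomes S → e n S'
S → S x n becomes S' → x n S'
S → S x becomes S' → x S'
Add S' → ε

Resulting grammar:
S → e n S'
S' → x n S'
S' → x S'
S' → ε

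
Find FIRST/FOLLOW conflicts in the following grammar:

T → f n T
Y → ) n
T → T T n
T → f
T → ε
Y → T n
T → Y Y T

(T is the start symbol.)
A FIRST/FOLLOW conflict occurs when a non-terminal N has a nullable alternative N → β (β ⇒* ε) and another alternative N → α with FIRST(α) ∩ FOLLOW(N) ≠ ∅: on such a lookahead the parser cannot decide between expanding α and letting N vanish via β.

Nullable non-terminals: T.
FIRST sets used below: FIRST(T) = { ')', 'f', 'n', ε }, FIRST(Y) = { ')', 'f', 'n' }

T: nullable alternative(s) T → ε; FOLLOW(T) = { $, ')', 'f', 'n' }
  T → f n T: FIRST \ {ε} = { 'f' } — overlaps FOLLOW(T) on { 'f' }: CONFLICT
  T → T T n: FIRST \ {ε} = { ')', 'f', 'n' } — overlaps FOLLOW(T) on { ')', 'f', 'n' }: CONFLICT
  T → f: FIRST \ {ε} = { 'f' } — overlaps FOLLOW(T) on { 'f' }: CONFLICT
  T → ε: FIRST \ {ε} = { } — this is the only nullable alternative, skip
  T → Y Y T: FIRST \ {ε} = { ')', 'f', 'n' } — overlaps FOLLOW(T) on { ')', 'f', 'n' }: CONFLICT

Y has no nullable alternative, so no FIRST/FOLLOW check is needed there.

So the grammar has 4 FIRST/FOLLOW conflicts (marked CONFLICT above).

Answer: Yes. T → f n T with FOLLOW(T) on { 'f' }; T → T T n with FOLLOW(T) on { ')', 'f', 'n' }; T → f with FOLLOW(T) on { 'f' }; T → Y Y T with FOLLOW(T) on { ')', 'f', 'n' }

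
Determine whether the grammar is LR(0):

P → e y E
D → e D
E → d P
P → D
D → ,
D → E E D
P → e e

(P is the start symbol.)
No. Shift-reduce conflict between [P → e e .] and [D → . ,]

Augment with P' → P and build the canonical LR(0) collection (I0 = CLOSURE({[P' → . P]}), then GOTO on every symbol after a dot until no new states appear). It has 15 states:
  I0: { [D → . ,], [D → . E E D], [D → . e D], [E → . d P], [P → . D], [P → . e e], [P → . e y E], [P' → . P] }  — shift
  I1: { [D → , .] }  — reduce
  I2: { [P → D .] }  — reduce
  I3: { [D → E . E D], [E → . d P] }  — shift
  I4: { [P' → P .] }  — accept
  I5: { [D → . ,], [D → . E E D], [D → . e D], [E → . d P], [E → d . P], [P → . D], [P → . e e], [P → . e y E] }  — shift
  I6: { [D → . ,], [D → . E E D], [D → . e D], [D → e . D], [E → . d P], [P → e . e], [P → e . y E] }  — shift
  I7: { [D → e D .] }  — reduce
  I8: { [D → . ,], [D → . E E D], [D → . e D], [D → e . D], [E → . d P], [P → e e .] }  — shift, reduce
  I9: { [E → . d P], [P → e y . E] }  — shift
  I10: { [P → e y E .] }  — reduce
  I11: { [D → . ,], [D → . E E D], [D → . e D], [D → e . D], [E → . d P] }  — shift
  I12: { [E → d P .] }  — reduce
  I13: { [D → . ,], [D → . E E D], [D → . e D], [D → E E . D], [E → . d P] }  — shift
  I14: { [D → E E D .] }  — reduce

Conflict in state I8:
  Shift-reduce conflict between [P → e e .] and [D → . ,]
So the grammar is NOT LR(0).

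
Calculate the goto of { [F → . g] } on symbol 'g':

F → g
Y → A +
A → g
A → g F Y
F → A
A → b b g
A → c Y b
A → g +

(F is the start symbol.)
GOTO(I, 'g') = CLOSURE({ [A → αX.β] : [A → α.Xβ] ∈ I, X = 'g' })

Items with dot before 'g', with the dot advanced:
  [F → . g] → [F → g .]
Closure adds nothing (no advanced item has the dot before a non-terminal).

GOTO = { [F → g .] }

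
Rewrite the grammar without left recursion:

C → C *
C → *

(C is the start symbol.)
C → * C'
C' → * C'
C' → ε

C is directly left-recursive. The standard transformation for
  A → A α₁ | ... | A α_m | β₁ | ... | β_n
is
  A  → β₁ A' | ... | β_n A'
  A' → α₁ A' | ... | α_m A' | ε

C → * becomes C → * C'
C → C * becomes C' → * C'
Add C' → ε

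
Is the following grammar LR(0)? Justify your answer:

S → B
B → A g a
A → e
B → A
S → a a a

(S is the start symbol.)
No. Shift-reduce conflict between [B → A .] and [B → A . g a]

A grammar is LR(0) if no state in the canonical LR(0) collection has:
  - both a shift item (dot before a terminal) and a complete item (shift-reduce conflict), or
  - two or more complete items (reduce-reduce conflict; the accept item [S' → S .] counts as a complete item here).

Augment with S' → S and build the canonical LR(0) collection (I0 = CLOSURE({[S' → . S]}), then GOTO on every symbol after a dot until no new states appear). It has 10 states:
  I0: { [A → . e], [B → . A g a], [B → . A], [S → . B], [S → . a a a], [S' → . S] }  — shift
  I1: { [B → A . g a], [B → A .] }  — shift, reduce
  I2: { [S → B .] }  — reduce
  I3: { [S' → S .] }  — accept
  I4: { [S → a . a a] }  — shift
  I5: { [A → e .] }  — reduce
  I6: { [S → a a . a] }  — shift
  I7: { [S → a a a .] }  — reduce
  I8: { [B → A g . a] }  — shift
  I9: { [B → A g a .] }  — reduce

Conflict in state I1:
  Shift-reduce conflict between [B → A .] and [B → A . g a]
So the grammar is NOT LR(0).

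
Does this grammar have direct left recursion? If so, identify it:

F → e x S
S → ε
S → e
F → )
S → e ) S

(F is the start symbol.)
Direct left recursion occurs when N → N α for some non-terminal N (the right-hand side begins with the left-hand side itself).

F → e x S: starts with e
S → ε: starts with ε
S → e: starts with e
F → ): starts with ')'
S → e ) S: starts with e

No direct left recursion found.

Answer: No direct left recursion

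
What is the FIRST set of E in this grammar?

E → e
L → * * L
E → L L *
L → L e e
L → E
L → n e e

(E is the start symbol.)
FIRST sets of the other non-terminals involved (by the same procedure, iterated to a fixed point):
  FIRST(L) = { '*', 'e', 'n' }

From E → e:
  - e is a terminal: add 'e' and stop
From E → L L *:
  - L is a non-terminal: add FIRST(L) \ {ε} = { '*', 'e', 'n' }
    L is not nullable, so stop

Collecting: FIRST(E) = { '*', 'e', 'n' }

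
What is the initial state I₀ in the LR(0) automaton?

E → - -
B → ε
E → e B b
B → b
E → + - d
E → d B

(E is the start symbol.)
First, augment the grammar with E' → E
I₀ = CLOSURE({ [E' → . E] }):
  [E' → . E] has the dot before E: add [E → . - -], [E → . e B b], [E → . + - d], [E → . d B]
No further items can be added.

I₀ = { [E → . + - d], [E → . - -], [E → . d B], [E → . e B b], [E' → . E] }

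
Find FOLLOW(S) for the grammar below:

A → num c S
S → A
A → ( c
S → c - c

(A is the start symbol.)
{ $ }

To compute FOLLOW(S), find every occurrence of S on a right-hand side N → α S β: add FIRST(β) \ {ε}, and if β is empty or nullable also add FOLLOW(N). Iterate to a fixed point.

In A → num c S: S is at the end, add FOLLOW(A)

The FOLLOW sets referred to above (computed the same way, to a fixed point):
  FOLLOW(A) = { $ }

Taking the union: FOLLOW(S) = { $ }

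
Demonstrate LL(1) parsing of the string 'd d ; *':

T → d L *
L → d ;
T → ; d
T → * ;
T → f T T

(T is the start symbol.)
Stack is shown with the top on the left.

Stack    Input      Action
--------------------------
T $      d d ; * $  output T → d L *
d L * $  d d ; * $  match 'd'
L * $    d ; * $    output L → d ;
d ; * $  d ; * $    match 'd'
; * $    ; * $      match ';'
* $      * $        match '*'
$        $          accept

The string is accepted.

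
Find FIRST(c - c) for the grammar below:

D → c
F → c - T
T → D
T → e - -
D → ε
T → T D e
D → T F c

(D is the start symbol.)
{ 'c' }

To compute FIRST(c - c), process the symbols left to right:
Symbol c is a terminal. Add 'c' and stop.
FIRST(c - c) = { 'c' }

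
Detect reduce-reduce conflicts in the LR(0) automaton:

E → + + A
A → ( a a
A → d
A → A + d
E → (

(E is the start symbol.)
No reduce-reduce conflicts

A reduce-reduce conflict occurs when an LR(0) state has two complete items [A → α .] and [B → β .] — both call for a reduction, and with no lookahead the parser cannot choose between them.

Augment with E' → E and build the canonical LR(0) collection (I0 = CLOSURE({[E' → . E]}), then GOTO on every symbol after a dot until no new states appear). It has 12 states:
  I0: { [E → . (], [E → . + + A], [E' → . E] }  — shift
  I1: { [E → ( .] }  — reduce
  I2: { [E → + . + A] }  — shift
  I3: { [E' → E .] }  — accept
  I4: { [A → . ( a a], [A → . A + d], [A → . d], [E → + + . A] }  — shift
  I5: { [A → ( . a a] }  — shift
  I6: { [A → A . + d], [E → + + A .] }  — shift, reduce
  I7: { [A → d .] }  — reduce
  I8: { [A → A + . d] }  — shift
  I9: { [A → A + d .] }  — reduce
  I10: { [A → ( a . a] }  — shift
  I11: { [A → ( a a .] }  — reduce

No state contains more than one complete item.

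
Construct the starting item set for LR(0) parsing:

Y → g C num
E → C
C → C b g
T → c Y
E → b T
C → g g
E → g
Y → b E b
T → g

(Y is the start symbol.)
First, augment the grammar with Y' → Y
I₀ = CLOSURE({ [Y' → . Y] }):
  [Y' → . Y] has the dot before Y: add [Y → . g C num], [Y → . b E b]
No further items can be added.

I₀ = { [Y → . b E b], [Y → . g C num], [Y' → . Y] }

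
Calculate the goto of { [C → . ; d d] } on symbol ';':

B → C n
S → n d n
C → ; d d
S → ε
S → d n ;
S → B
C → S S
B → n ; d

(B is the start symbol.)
GOTO(I, ';') = CLOSURE({ [A → αX.β] : [A → α.Xβ] ∈ I, X = ';' })

Items with dot before ';', with the dot advanced:
  [C → . ; d d] → [C → ; . d d]
Closure adds nothing (no advanced item has the dot before a non-terminal).

GOTO = { [C → ; . d d] }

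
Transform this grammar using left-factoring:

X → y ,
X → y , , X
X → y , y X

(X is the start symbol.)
X → y , X'
X' → ε
X' → , X
X' → y X

Left-factoring transforms A → αβ₁ | αβ₂ into A → αA' and A' → β₁ | β₂
(α is the longest common prefix among the alternatives). Repeat until
no nonterminal has two alternatives with a common prefix.

Round 1: X has alternatives sharing prefix 'y ,'. Introduce X': X → y , X'
  Add: X' → ε
  Add: X' → , X
  Add: X' → y X

No remaining common prefixes — done.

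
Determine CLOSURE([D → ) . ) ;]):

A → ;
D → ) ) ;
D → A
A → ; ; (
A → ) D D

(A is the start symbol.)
{ [D → ) . ) ;] }

Start with: [D → ) . ) ;]
The dot precedes the terminal ')', so nothing is added.

CLOSURE = { [D → ) . ) ;] }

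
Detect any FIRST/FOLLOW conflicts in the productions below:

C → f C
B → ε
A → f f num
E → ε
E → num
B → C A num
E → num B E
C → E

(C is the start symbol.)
Yes. C → f C with FOLLOW(C) on { 'f' }; B → C A num with FOLLOW(B) on { 'f', 'num' }

Nullable non-terminals: B, C, E.
FIRST sets used below: FIRST(C) = { 'f', 'num', ε }, FIRST(A) = { 'f' }, FIRST(E) = { 'num', ε }

B: nullable alternative(s) B → ε; FOLLOW(B) = { $, 'f', 'num' }
  B → ε: FIRST \ {ε} = { } — this is the only nullable alternative, skip
  B → C A num: FIRST \ {ε} = { 'f', 'num' } — overlaps FOLLOW(B) on { 'f', 'num' }: CONFLICT

C: nullable alternative(s) C → E; FOLLOW(C) = { $, 'f' }
  C → f C: FIRST \ {ε} = { 'f' } — overlaps FOLLOW(C) on { 'f' }: CONFLICT
  C → E: FIRST \ {ε} = { 'num' } — this is the only nullable alternative, skip

E: nullable alternative(s) E → ε; FOLLOW(E) = { $, 'f' }
  E → ε: FIRST \ {ε} = { } — this is the only nullable alternative, skip
  E → num: FIRST \ {ε} = { 'num' } — disjoint from FOLLOW(E)
  E → num B E: FIRST \ {ε} = { 'num' } — disjoint from FOLLOW(E)

A has no nullable alternative, so no FIRST/FOLLOW check is needed there.

So the grammar has 2 FIRST/FOLLOW conflicts (marked CONFLICT above).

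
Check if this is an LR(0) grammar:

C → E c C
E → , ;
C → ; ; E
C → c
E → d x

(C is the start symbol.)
Yes, the grammar is LR(0)

Augment with C' → C and build the canonical LR(0) collection (I0 = CLOSURE({[C' → . C]}), then GOTO on every symbol after a dot until no new states appear). It has 13 states:
  I0: { [C → . ; ; E], [C → . E c C], [C → . c], [C' → . C], [E → . , ;], [E → . d x] }  — shift
  I1: { [E → , . ;] }  — shift
  I2: { [C → ; . ; E] }  — shift
  I3: { [C' → C .] }  — accept
  I4: { [C → E . c C] }  — shift
  I5: { [C → c .] }  — reduce
  I6: { [E → d . x] }  — shift
  I7: { [E → d x .] }  — reduce
  I8: { [C → . ; ; E], [C → . E c C], [C → . c], [C → E c . C], [E → . , ;], [E → . d x] }  — shift
  I9: { [C → E c C .] }  — reduce
  I10: { [C → ; ; . E], [E → . , ;], [E → . d x] }  — shift
  I11: { [C → ; ; E .] }  — reduce
  I12: { [E → , ; .] }  — reduce

Every state is either a pure shift/goto state or contains exactly one complete item and nothing to shift — no conflicts. The grammar is LR(0).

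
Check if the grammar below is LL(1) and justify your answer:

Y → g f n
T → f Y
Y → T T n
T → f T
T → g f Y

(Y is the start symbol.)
Relevant sets:
  FIRST(T) = { 'f', 'g' }

For Y:
  PREDICT(Y → g f n) = { 'g' }
  PREDICT(Y → T T n) = { 'f', 'g' }
For T:
  PREDICT(T → f Y) = { 'f' }
  PREDICT(T → f T) = { 'f' }
  PREDICT(T → g f Y) = { 'g' }

Conflict found: Predict set conflict for Y: { 'g' }
The grammar is NOT LL(1).

Answer: No. Predict set conflict for Y: { 'g' }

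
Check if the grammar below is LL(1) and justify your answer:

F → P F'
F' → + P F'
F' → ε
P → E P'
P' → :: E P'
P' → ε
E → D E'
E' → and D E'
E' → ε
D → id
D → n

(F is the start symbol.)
Yes, the grammar is LL(1).

Relevant sets:
  FOLLOW(F') = { $ }
  FOLLOW(P') = { $, '+' }
  FOLLOW(E') = { $, '+', '::' }

For F':
  PREDICT(F' → '+' P F') = { '+' }
  PREDICT(F' → ε) = { $ }
For P':
  PREDICT(P' → :: E P') = { '::' }
  PREDICT(P' → ε) = { $, '+' }
For E':
  PREDICT(E' → and D E') = { 'and' }
  PREDICT(E' → ε) = { $, '+', '::' }
For D:
  PREDICT(D → id) = { 'id' }
  PREDICT(D → n) = { 'n' }
F, P, E have a single production, so nothing to check there.

All predict sets are disjoint. The grammar IS LL(1).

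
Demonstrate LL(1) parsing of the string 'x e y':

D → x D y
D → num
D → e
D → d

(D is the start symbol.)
LL(1) parsing maintains a stack (initially the start symbol over $) and the input. At each step: if the stack top is a terminal, match it against the current input token; if it is a non-terminal N, replace it with the RHS of M[N, lookahead] (the unique production whose predict set contains the lookahead).

Stack is shown with the top on the left.

Stack    Input    Action
------------------------
D $      x e y $  output D → x D y
x D y $  x e y $  match 'x'
D y $    e y $    output D → e
e y $    e y $    match 'e'
y $      y $      match 'y'
$        $        accept

The string is accepted.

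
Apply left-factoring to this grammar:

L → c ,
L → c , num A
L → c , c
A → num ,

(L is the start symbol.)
Left-factoring transforms A → αβ₁ | αβ₂ into A → αA' and A' → β₁ | β₂
(α is the longest common prefix among the alternatives). Repeat until
no nonterminal has two alternatives with a common prefix.

Round 1: L has alternatives sharing prefix 'c ,'. Introduce L': L → c , L'
  Add: L' → ε
  Add: L' → num A
  Add: L' → c

No remaining common prefixes — done.

Resulting grammar:
L → c , L'
L' → ε
L' → num A
L' → c
A → num ,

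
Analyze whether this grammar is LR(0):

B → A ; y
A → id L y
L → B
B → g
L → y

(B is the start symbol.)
Yes, the grammar is LR(0)

Augment with B' → B and build the canonical LR(0) collection (I0 = CLOSURE({[B' → . B]}), then GOTO on every symbol after a dot until no new states appear). It has 11 states:
  I0: { [A → . id L y], [B → . A ; y], [B → . g], [B' → . B] }  — shift
  I1: { [B → A . ; y] }  — shift
  I2: { [B' → B .] }  — accept
  I3: { [B → g .] }  — reduce
  I4: { [A → . id L y], [A → id . L y], [B → . A ; y], [B → . g], [L → . B], [L → . y] }  — shift
  I5: { [L → B .] }  — reduce
  I6: { [A → id L . y] }  — shift
  I7: { [L → y .] }  — reduce
  I8: { [A → id L y .] }  — reduce
  I9: { [B → A ; . y] }  — shift
  I10: { [B → A ; y .] }  — reduce

Every state is either a pure shift/goto state or contains exactly one complete item and nothing to shift — no conflicts. The grammar is LR(0).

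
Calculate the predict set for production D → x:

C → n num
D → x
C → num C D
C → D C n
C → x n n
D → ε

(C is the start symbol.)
PREDICT(D → x) = (FIRST(RHS) \ {ε}) ∪ (FOLLOW(D) if ε ∈ FIRST(RHS), i.e. RHS ⇒* ε)
FIRST(x) = { 'x' }
ε ∉ FIRST(x), so FOLLOW(D) is not added.
PREDICT(D → x) = { 'x' }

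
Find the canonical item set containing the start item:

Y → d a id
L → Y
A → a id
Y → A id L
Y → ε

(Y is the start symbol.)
First, augment the grammar with Y' → Y
I₀ = CLOSURE({ [Y' → . Y] }):
  [Y' → . Y] has the dot before Y: add [Y → . d a id], [Y → . A id L], [Y → .]
  [Y → . A id L] has the dot before A: add [A → . a id]
No further items can be added.

I₀ = { [A → . a id], [Y → . A id L], [Y → . d a id], [Y → .], [Y' → . Y] }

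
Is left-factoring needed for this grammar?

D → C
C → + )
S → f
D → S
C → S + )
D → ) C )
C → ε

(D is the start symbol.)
No, left-factoring is not needed

Left-factoring is needed when two productions for the same non-terminal
share a common prefix on the right-hand side.

Productions for D:
  D → C
  D → S
  D → ) C )
Productions for C:
  C → + )
  C → S + )
  C → ε

No common prefixes found.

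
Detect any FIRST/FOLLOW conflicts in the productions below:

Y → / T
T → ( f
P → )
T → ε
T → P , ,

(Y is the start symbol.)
No FIRST/FOLLOW conflicts.

A FIRST/FOLLOW conflict occurs when a non-terminal N has a nullable alternative N → β (β ⇒* ε) and another alternative N → α with FIRST(α) ∩ FOLLOW(N) ≠ ∅: on such a lookahead the parser cannot decide between expanding α and letting N vanish via β.

Nullable non-terminals: T.
FIRST sets used below: FIRST(P) = { ')' }

T: nullable alternative(s) T → ε; FOLLOW(T) = { $ }
  T → ( f: FIRST \ {ε} = { '(' } — disjoint from FOLLOW(T)
  T → ε: FIRST \ {ε} = { } — this is the only nullable alternative, skip
  T → P , ,: FIRST \ {ε} = { ')' } — disjoint from FOLLOW(T)

P, Y have no nullable alternative, so no FIRST/FOLLOW check is needed there.

No FIRST/FOLLOW conflicts found.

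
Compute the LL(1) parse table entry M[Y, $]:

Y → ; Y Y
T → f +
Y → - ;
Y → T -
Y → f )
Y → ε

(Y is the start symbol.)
Y → ε

To find M[Y, $], we find productions for Y where $ is in the predict set (PREDICT(N → α) = (FIRST(α) \ {ε}) ∪ (FOLLOW(N) if α ⇒* ε)).

Relevant sets:
  FIRST(T) = { 'f' }
  FOLLOW(Y) = { $, '-', ';', 'f' }

Y → ; Y Y: PREDICT = { ';' }
Y → - ;: PREDICT = { '-' }
Y → T -: PREDICT = { 'f' }
Y → f ): PREDICT = { 'f' }
Y → ε: PREDICT = { $, '-', ';', 'f' }
  $ is in predict set, so this production goes in M[Y, $]

M[Y, $] = Y → ε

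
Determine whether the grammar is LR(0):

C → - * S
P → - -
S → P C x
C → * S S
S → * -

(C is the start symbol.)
Yes, the grammar is LR(0)

Augment with C' → C and build the canonical LR(0) collection (I0 = CLOSURE({[C' → . C]}), then GOTO on every symbol after a dot until no new states appear). It has 15 states:
  I0: { [C → . * S S], [C → . - * S], [C' → . C] }  — shift
  I1: { [C → * . S S], [P → . - -], [S → . * -], [S → . P C x] }  — shift
  I2: { [C → - . * S] }  — shift
  I3: { [C' → C .] }  — accept
  I4: { [C → - * . S], [P → . - -], [S → . * -], [S → . P C x] }  — shift
  I5: { [S → * . -] }  — shift
  I6: { [P → - . -] }  — shift
  I7: { [C → . * S S], [C → . - * S], [S → P . C x] }  — shift
  I8: { [C → - * S .] }  — reduce
  I9: { [S → P C . x] }  — shift
  I10: { [S → P C x .] }  — reduce
  I11: { [P → - - .] }  — reduce
  I12: { [S → * - .] }  — reduce
  I13: { [C → * S . S], [P → . - -], [S → . * -], [S → . P C x] }  — shift
  I14: { [C → * S S .] }  — reduce

Every state is either a pure shift/goto state or contains exactly one complete item and nothing to shift — no conflicts. The grammar is LR(0).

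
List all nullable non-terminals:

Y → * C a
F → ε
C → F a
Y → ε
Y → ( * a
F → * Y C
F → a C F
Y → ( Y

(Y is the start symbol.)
{ 'F', 'Y' }

A non-terminal is nullable if it can derive ε (the empty string): either it has an ε-production, or it has a production whose right-hand side consists entirely of nullable non-terminals.

ε-productions: F → ε, Y → ε
So F, Y are immediately nullable.
No further non-terminal can be added: every production for the remaining non-terminals contains a terminal or a non-nullable non-terminal.
Nullable = { 'F', 'Y' }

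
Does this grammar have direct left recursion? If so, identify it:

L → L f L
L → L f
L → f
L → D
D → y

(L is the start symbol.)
Yes, L is left-recursive

L → L f L: LEFT RECURSIVE (starts with L)
L → L f: LEFT RECURSIVE (starts with L)
L → f: starts with f
L → D: starts with D
D → y: starts with y

The grammar has direct left recursion on: L.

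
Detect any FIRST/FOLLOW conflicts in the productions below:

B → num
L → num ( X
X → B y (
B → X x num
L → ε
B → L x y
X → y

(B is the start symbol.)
No FIRST/FOLLOW conflicts.

A FIRST/FOLLOW conflict occurs when a non-terminal N has a nullable alternative N → β (β ⇒* ε) and another alternative N → α with FIRST(α) ∩ FOLLOW(N) ≠ ∅: on such a lookahead the parser cannot decide between expanding α and letting N vanish via β.

Nullable non-terminals: L.

L: nullable alternative(s) L → ε; FOLLOW(L) = { 'x' }
  L → num ( X: FIRST \ {ε} = { 'num' } — disjoint from FOLLOW(L)
  L → ε: FIRST \ {ε} = { } — this is the only nullable alternative, skip

B, X have no nullable alternative, so no FIRST/FOLLOW check is needed there.

No FIRST/FOLLOW conflicts found.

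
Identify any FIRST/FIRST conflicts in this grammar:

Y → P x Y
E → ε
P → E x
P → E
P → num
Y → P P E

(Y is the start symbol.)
A FIRST/FIRST conflict occurs when two productions N → α and N → β for the same non-terminal have FIRST(α) ∩ FIRST(β) ≠ ∅ (with ε ∈ FIRST of a nullable right-hand side, so two nullable alternatives also conflict).

FIRST sets of the non-terminals at (or reachable through a nullable prefix from) the front of some alternative:
  FIRST(P) = { 'num', 'x', ε }
  FIRST(E) = { ε }

Productions for Y:
  Y → P x Y: FIRST = { 'num', 'x' }
  Y → P P E: FIRST = { 'num', 'x', ε }
Productions for P:
  P → E x: FIRST = { 'x' }
  P → E: FIRST = { ε }
  P → num: FIRST = { 'num' }
E has only one production, so no FIRST/FIRST conflict is possible there.

Conflict for Y: Y → P x Y and Y → P P E
  Overlap: { 'num', 'x' }

Answer: Yes. Y → P x Y / Y → P P E on { 'num', 'x' }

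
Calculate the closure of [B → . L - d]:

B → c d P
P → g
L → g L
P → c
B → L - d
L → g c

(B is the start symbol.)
To compute CLOSURE, for each item [A → α.Bβ] where B is a non-terminal, add [B → .γ] for all productions B → γ; repeat for the newly added items until nothing changes.

Start with: [B → . L - d]
  [B → . L - d] has the dot before L: add [L → . g L], [L → . g c]
No further items can be added.

CLOSURE = { [B → . L - d], [L → . g L], [L → . g c] }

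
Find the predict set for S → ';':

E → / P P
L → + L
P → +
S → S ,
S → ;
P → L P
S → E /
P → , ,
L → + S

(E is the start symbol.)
PREDICT(S → ';') = (FIRST(RHS) \ {ε}) ∪ (FOLLOW(S) if ε ∈ FIRST(RHS), i.e. RHS ⇒* ε)
FIRST(';') = { ';' }
ε ∉ FIRST(';'), so FOLLOW(S) is not added.
PREDICT(S → ';') = { ';' }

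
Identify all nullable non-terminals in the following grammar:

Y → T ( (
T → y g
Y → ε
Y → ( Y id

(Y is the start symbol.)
{ 'Y' }

A non-terminal is nullable if it can derive ε (the empty string): either it has an ε-production, or it has a production whose right-hand side consists entirely of nullable non-terminals.

ε-productions: Y → ε
So Y is immediately nullable.
No further non-terminal can be added: every production for the remaining non-terminals contains a terminal or a non-nullable non-terminal.
Nullable = { 'Y' }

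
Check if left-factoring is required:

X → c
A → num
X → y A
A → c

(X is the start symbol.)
Left-factoring is needed when two productions for the same non-terminal
share a common prefix on the right-hand side.

Productions for X:
  X → c
  X → y A
Productions for A:
  A → num
  A → c

No common prefixes found.

Answer: No, left-factoring is not needed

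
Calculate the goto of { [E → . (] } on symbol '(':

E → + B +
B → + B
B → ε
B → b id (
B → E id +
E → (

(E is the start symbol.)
GOTO(I, '(') = CLOSURE({ [A → αX.β] : [A → α.Xβ] ∈ I, X = '(' })

Items with dot before '(', with the dot advanced:
  [E → . (] → [E → ( .]
Closure adds nothing (no advanced item has the dot before a non-terminal).

GOTO = { [E → ( .] }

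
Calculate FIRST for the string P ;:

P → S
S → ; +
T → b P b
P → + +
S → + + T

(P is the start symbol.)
{ '+', ';' }

FIRST sets of the non-terminals involved (from the grammar, by fixed-point iteration):
  FIRST(P) = { '+', ';' }

To compute FIRST(P ;), process the symbols left to right:
Symbol P is a non-terminal. Add FIRST(P) \ {ε} = { '+', ';' }
P is not nullable (ε ∉ FIRST(P)), so stop here.
FIRST(P ;) = { '+', ';' }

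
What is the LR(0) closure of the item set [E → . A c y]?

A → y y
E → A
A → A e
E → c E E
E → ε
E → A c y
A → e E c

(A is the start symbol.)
Start with: [E → . A c y]
  [E → . A c y] has the dot before A: add [A → . y y], [A → . A e], [A → . e E c]
No further items can be added.

CLOSURE = { [A → . A e], [A → . e E c], [A → . y y], [E → . A c y] }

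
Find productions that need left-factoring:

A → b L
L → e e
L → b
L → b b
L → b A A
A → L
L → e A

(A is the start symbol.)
Yes, L has productions with common prefix 'e'; L has productions with common prefix 'b'

Left-factoring is needed when two productions for the same non-terminal
share a common prefix on the right-hand side.

Productions for A:
  A → b L
  A → L
Productions for L:
  L → e e
  L → b
  L → b b
  L → b A A
  L → e A

Found common prefix 'e' in productions for L
Found common prefix 'b' in productions for L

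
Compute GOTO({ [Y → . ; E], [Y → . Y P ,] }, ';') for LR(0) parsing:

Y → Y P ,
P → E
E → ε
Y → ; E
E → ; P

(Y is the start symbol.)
GOTO(I, ';') = CLOSURE({ [A → αX.β] : [A → α.Xβ] ∈ I, X = ';' })

Items with dot before ';', with the dot advanced:
  [Y → . ; E] → [Y → ; . E]
Closure of the advanced items:
  [Y → ; . E] has the dot before E: add [E → .], [E → . ; P]

GOTO = { [E → . ; P], [E → .], [Y → ; . E] }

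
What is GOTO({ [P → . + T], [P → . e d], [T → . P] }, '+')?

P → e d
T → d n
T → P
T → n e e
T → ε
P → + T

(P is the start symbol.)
GOTO(I, '+') = CLOSURE({ [A → αX.β] : [A → α.Xβ] ∈ I, X = '+' })

Items with dot before '+', with the dot advanced:
  [P → . + T] → [P → + . T]
Closure of the advanced items:
  [P → + . T] has the dot before T: add [T → . d n], [T → . P], [T → . n e e], [T → .]
  [T → . P] has the dot before P: add [P → . e d], [P → . + T]

GOTO = { [P → + . T], [P → . + T], [P → . e d], [T → . P], [T → . d n], [T → . n e e], [T → .] }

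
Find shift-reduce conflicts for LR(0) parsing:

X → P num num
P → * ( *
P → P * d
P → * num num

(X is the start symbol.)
Augment with X' → X and build the canonical LR(0) collection (I0 = CLOSURE({[X' → . X]}), then GOTO on every symbol after a dot until no new states appear). It has 12 states:
  I0: { [P → . * ( *], [P → . * num num], [P → . P * d], [X → . P num num], [X' → . X] }  — shift
  I1: { [P → * . ( *], [P → * . num num] }  — shift
  I2: { [P → P . * d], [X → P . num num] }  — shift
  I3: { [X' → X .] }  — accept
  I4: { [P → P * . d] }  — shift
  I5: { [X → P num . num] }  — shift
  I6: { [X → P num num .] }  — reduce
  I7: { [P → P * d .] }  — reduce
  I8: { [P → * ( . *] }  — shift
  I9: { [P → * num . num] }  — shift
  I10: { [P → * num num .] }  — reduce
  I11: { [P → * ( * .] }  — reduce

No state contains both a complete item and a shift item.

Answer: No shift-reduce conflicts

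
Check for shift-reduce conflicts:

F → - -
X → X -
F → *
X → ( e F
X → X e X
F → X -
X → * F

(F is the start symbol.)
A shift-reduce conflict occurs when an LR(0) state has both:
  - a complete (reduce) item [A → α .] (dot at the end), and
  - a shift item [B → β . c γ] (dot before a terminal).

Augment with F' → F and build the canonical LR(0) collection (I0 = CLOSURE({[F' → . F]}), then GOTO on every symbol after a dot until no new states appear). It has 15 states:
  I0: { [F → . *], [F → . - -], [F → . X -], [F' → . F], [X → . ( e F], [X → . * F], [X → . X -], [X → . X e X] }  — shift
  I1: { [X → ( . e F] }  — shift
  I2: { [F → * .], [F → . *], [F → . - -], [F → . X -], [X → * . F], [X → . ( e F], [X → . * F], [X → . X -], [X → . X e X] }  — shift, reduce
  I3: { [F → - . -] }  — shift
  I4: { [F' → F .] }  — accept
  I5: { [F → X . -], [X → X . -], [X → X . e X] }  — shift
  I6: { [F → X - .], [X → X - .] }  — 2 reduces
  I7: { [X → . ( e F], [X → . * F], [X → . X -], [X → . X e X], [X → X e . X] }  — shift
  I8: { [F → . *], [F → . - -], [F → . X -], [X → * . F], [X → . ( e F], [X → . * F], [X → . X -], [X → . X e X] }  — shift
  I9: { [X → X . -], [X → X . e X], [X → X e X .] }  — shift, reduce
  I10: { [X → X - .] }  — reduce
  I11: { [X → * F .] }  — reduce
  I12: { [F → - - .] }  — reduce
  I13: { [F → . *], [F → . - -], [F → . X -], [X → ( e . F], [X → . ( e F], [X → . * F], [X → . X -], [X → . X e X] }  — shift
  I14: { [X → ( e F .] }  — reduce

I2 contains reduce item [F → * .] and shift items [F → . *], [F → . - -], [X → . ( e F], [X → . * F] — shift-reduce conflict.
I9 contains reduce item [X → X e X .] and shift items [X → X . -], [X → X . e X] — shift-reduce conflict.

Answer: Yes — I2: [F → * .] vs [F → . *]; I9: [X → X e X .] vs [X → X . -]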